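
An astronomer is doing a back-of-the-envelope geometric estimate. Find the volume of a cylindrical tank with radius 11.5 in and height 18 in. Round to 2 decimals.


Shape: cylinder
Radius r = 11.5 in, Height h = 18 in
Formula: V = pi * r^2 * h
r^2 = 132.25
V = pi * 132.25 * 18
V = 2380.5 * pi
V = 7478.56
7478.56 in^3


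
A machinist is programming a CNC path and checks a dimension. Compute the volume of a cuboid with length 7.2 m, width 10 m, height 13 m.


Shape: rectangular prism
l = 7.2 m, w = 10 m, h = 13 m
Formula: V = l * w * h
V = 7.2 * 10 * 13
V = 72 * 13
V = 936
936 m^3


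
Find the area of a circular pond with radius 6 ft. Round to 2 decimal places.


Shape: circle
Radius r = 6 ft
Formula: A = pi * r^2
r^2 = 6^2 = 36
A = pi * 36
A = 113.1
113.1 ft^2


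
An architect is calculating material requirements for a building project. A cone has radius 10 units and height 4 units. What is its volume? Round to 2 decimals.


Shape: cone
Radius r = 10 units, Height h = 4 units
Formula: V = (1/3) * pi * r^2 * h
r^2 = 100
pi * r^2 * h = pi * 100 * 4 = 400 * pi
V = 400 * pi / 3
V = 418.88
418.88 units^3


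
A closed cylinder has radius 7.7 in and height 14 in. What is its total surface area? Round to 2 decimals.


Shape: closed cylinder
Radius r = 7.7 in, Height h = 14 in
Formula: SA = 2*pi*r^2 + 2*pi*r*h = 2*pi*r*(r + h)
r + h = 21.7
2 * r * (r + h) = 2 * 7.7 * 21.7 = 334.18
SA = 334.18 * pi
SA = 1049.86
1049.86 in^2


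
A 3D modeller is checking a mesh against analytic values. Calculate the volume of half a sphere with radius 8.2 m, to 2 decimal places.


Shape: hemisphere (half of a sphere)
Radius r = 8.2 m
Formula: V = (1/2) * (4/3) * pi * r^3 = (2/3) * pi * r^3
r^3 = 551.368
(2/3) * 551.368 = 367.578667
V = 367.578667 * pi
V = 1154.78
1154.78 m^3


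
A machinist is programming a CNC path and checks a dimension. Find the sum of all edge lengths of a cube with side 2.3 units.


Shape: cube
Side s = 2.3 units
A cube has 12 edges, all equal.
Formula: total edge length = 12 * s
Total = 12 * 2.3
Total = 27.6
27.6 units


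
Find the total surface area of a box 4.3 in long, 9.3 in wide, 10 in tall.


Shape: rectangular prism
l = 4.3 in, w = 9.3 in, h = 10 in
Formula: SA = 2(lw + lh + wh)
lw = 39.99, lh = 43, wh = 93
lw + lh + wh = 175.99
SA = 2 * 175.99
SA = 351.98
351.98 in^2


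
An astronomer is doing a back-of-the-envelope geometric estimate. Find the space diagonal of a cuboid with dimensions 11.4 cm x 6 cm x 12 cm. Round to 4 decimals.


Shape: rectangular box (space diagonal)
l = 11.4 cm, w = 6 cm, h = 12 cm
Visualize: the diagonal of the base, then a right triangle with that diagonal and the height.
Formula: d = sqrt(l^2 + w^2 + h^2)
l^2 + w^2 + h^2 = 129.96 + 36 + 144 = 309.96
d = sqrt(309.96)
d = 17.6057
17.6057 cm


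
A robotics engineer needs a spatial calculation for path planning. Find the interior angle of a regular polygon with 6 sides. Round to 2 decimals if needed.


Shape: regular hexagon (6 sides)
Formula: interior angle = (n - 2) * 180 / n
(n - 2) = 4
(n - 2) * 180 = 720
angle = 720 / 6
angle = 120
120 degrees


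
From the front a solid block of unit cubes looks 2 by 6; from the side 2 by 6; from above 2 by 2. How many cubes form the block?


Orthographic views of a solid rectangular block:
Front view 2 x 6 -> length = 2, height = 6
Side view 2 x 6 -> width = 2, height = 6 (consistent)
Top view 2 x 2 -> confirms length = 2, width = 2
The block is 2 x 2 x 6.
Total unit cubes = 2 * 2 * 6 = 24
24 unit cubes


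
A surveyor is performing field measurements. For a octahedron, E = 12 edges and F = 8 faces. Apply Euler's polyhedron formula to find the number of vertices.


Polyhedron: octahedron
Euler's formula for convex polyhedra: V - E + F = 2
Given: E = 12 edges and F = 8 faces
Solve for V:
V = 2 + E - F = 2 + 12 - 8 = 6
6 vertices


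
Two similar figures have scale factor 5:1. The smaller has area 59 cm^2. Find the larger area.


Linear scale factor k = 5
Original area = 59 cm^2
Rule: under a linear scaling by k, areas scale by k^2.
k^2 = 5^2 = 25
New area = 59 * 25
New area = 1475
1475 cm^2


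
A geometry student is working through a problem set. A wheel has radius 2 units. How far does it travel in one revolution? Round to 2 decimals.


Shape: circle
Radius r = 2 units
Formula: C = 2 * pi * r
C = 2 * pi * 2
C = 4 * pi
C = 12.57
12.57 units


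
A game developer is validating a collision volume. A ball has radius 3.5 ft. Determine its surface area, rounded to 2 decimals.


Shape: sphere
Radius r = 3.5 ft
Formula: SA = 4 * pi * r^2
r^2 = 12.25
SA = 4 * pi * 12.25
SA = 49 * pi
SA = 153.94
153.94 ft^2


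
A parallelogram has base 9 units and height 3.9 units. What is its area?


Shape: parallelogram
Base b = 9 units, Height h = 3.9 units
Formula: A = b * h
A = 9 * 3.9
A = 35.1
35.1 units^2


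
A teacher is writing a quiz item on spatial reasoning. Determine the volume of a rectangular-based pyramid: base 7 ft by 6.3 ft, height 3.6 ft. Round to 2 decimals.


Shape: rectangular pyramid
Base: 7 ft x 6.3 ft, Height h = 3.6 ft
Formula: V = (1/3) * base_area * h
base_area = 7 * 6.3 = 44.1
base_area * h = 44.1 * 3.6 = 158.76
V = 158.76 / 3
V = 52.92
52.92 ft^3


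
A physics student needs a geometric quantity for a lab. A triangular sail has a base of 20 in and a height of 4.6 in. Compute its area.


Shape: triangle
Base b = 20 in, Height h = 4.6 in
Formula: A = (1/2) * b * h
A = 0.5 * 20 * 4.6
A = 0.5 * 92
A = 46
46 in^2


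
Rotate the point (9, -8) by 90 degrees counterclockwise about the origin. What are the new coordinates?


Transformation: rotation about the origin
Original point: (9, -8)
Rule for 90 deg counterclockwise: (x, y) -> (-y, x)
Apply: (9, -8) -> (8, 9)
(8, 9)


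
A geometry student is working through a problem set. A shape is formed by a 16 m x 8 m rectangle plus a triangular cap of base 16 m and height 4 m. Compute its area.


Composite shape: rectangle + triangle
Rectangle area = 16 * 8 = 128
Triangle area = 0.5 * 16 * 4 = 32
Total = 128 + 32
Total = 160
160 m^2


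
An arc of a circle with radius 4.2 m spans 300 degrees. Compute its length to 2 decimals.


Shape: circular arc
Radius r = 4.2 m, Angle = 300 degrees
Formula: L = (angle/360) * 2 * pi * r
2 * pi * r = 8.4 * pi
L = (300/360) * 8.4 * pi
L = 7 * pi
L = 21.99
21.99 m


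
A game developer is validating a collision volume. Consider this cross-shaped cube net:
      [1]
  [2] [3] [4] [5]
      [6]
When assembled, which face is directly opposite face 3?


Net: cross layout. Take square 3 as the base (bottom).
Fold the four squares in the horizontal row up around 3: 2 -> left, 4 -> right, 5 wraps to the top.
Fold 1 and 6 up from 3: 1 -> back, 6 -> front.
Opposite pairs are therefore: (1, 6), (2, 4), (3, 5).
Face 3 is opposite face 5.
face 5


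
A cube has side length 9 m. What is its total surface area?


Shape: cube
Side s = 9 m
A cube has 6 square faces.
Formula: SA = 6 * s^2
s^2 = 81
SA = 6 * 81
SA = 486
486 m^2


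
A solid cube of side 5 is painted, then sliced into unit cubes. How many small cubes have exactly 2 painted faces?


Large cube: 5 x 5 x 5, cut into unit cubes.
n = 5, so n - 2 = 3
Cubes with 2 painted faces lie along the edges, excluding corners.
A cube has 12 edges; each contributes (n - 2) = 3 such cubes.
Count = 12 * 3 = 36
36 unit cubes


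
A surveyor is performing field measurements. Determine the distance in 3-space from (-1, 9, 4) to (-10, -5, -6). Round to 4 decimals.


3D distance between two points
P1 = (-1, 9, 4), P2 = (-10, -5, -6)
Formula: d = sqrt((x2-x1)^2 + (y2-y1)^2 + (z2-z1)^2)
dx = -10 - -1 = -9
dy = -5 - 9 = -14
dz = -6 - 4 = -10
dx^2 + dy^2 + dz^2 = 81 + 196 + 100 = 377
d = sqrt(377)
d = 19.4165
19.4165 units


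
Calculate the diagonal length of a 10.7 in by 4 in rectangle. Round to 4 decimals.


Shape: rectangle (diagonal via Pythagoras)
Sides: 10.7 in and 4 in
Formula: d = sqrt(l^2 + w^2)
l^2 = 114.49, w^2 = 16
l^2 + w^2 = 130.49
d = sqrt(130.49)
d = 11.4232
11.4232 in


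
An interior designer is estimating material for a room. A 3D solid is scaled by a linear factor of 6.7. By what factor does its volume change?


Linear scale factor k = 6.7
Rule: under a linear scaling by k, volumes scale by k^3.
k^3 = 6.7 * 6.7 * 6.7
k^3 = 44.89 * 6.7
k^3 = 300.763
Volume scales by a factor of 300.763.
300.763 (dimensionless)


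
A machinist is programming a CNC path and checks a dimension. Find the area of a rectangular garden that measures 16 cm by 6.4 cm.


Shape: rectangle
Length l = 16 cm, Width w = 6.4 cm
Formula: A = l * w
A = 16 * 6.4
A = 102.4
102.4 cm^2


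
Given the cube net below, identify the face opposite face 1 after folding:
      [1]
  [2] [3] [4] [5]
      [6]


Net: cross layout. Take square 3 as the base (bottom).
Fold the four squares in the horizontal row up around 3: 2 -> left, 4 -> right, 5 wraps to the top.
Fold 1 and 6 up from 3: 1 -> back, 6 -> front.
Opposite pairs are therefore: (1, 6), (2, 4), (3, 5).
Face 1 is opposite face 6.
face 6


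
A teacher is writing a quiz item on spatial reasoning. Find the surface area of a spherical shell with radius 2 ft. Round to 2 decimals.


Shape: sphere
Radius r = 2 ft
Formula: SA = 4 * pi * r^2
r^2 = 4
SA = 4 * pi * 4
SA = 16 * pi
SA = 50.27
50.27 ft^2


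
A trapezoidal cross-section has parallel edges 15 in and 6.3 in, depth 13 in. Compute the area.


Shape: trapezoid
Parallel sides a = 15 in, b = 6.3 in; Height h = 13 in
Formula: A = (a + b) * h / 2
a + b = 15 + 6.3 = 21.3
A = 21.3 * 13 / 2
A = 276.9 / 2
A = 138.45
138.45 in^2


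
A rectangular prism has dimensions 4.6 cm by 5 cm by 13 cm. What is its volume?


Shape: rectangular prism
l = 4.6 cm, w = 5 cm, h = 13 cm
Formula: V = l * w * h
V = 4.6 * 5 * 13
V = 23 * 13
V = 299
299 cm^3


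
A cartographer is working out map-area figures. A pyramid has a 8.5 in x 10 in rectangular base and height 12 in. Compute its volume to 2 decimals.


Shape: rectangular pyramid
Base: 8.5 in x 10 in, Height h = 12 in
Formula: V = (1/3) * base_area * h
base_area = 8.5 * 10 = 85
base_area * h = 85 * 12 = 1020
V = 1020 / 3
V = 340
340 in^3


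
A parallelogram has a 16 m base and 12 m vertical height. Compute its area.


Shape: parallelogram
Base b = 16 m, Height h = 12 m
Formula: A = b * h
A = 16 * 12
A = 192
192 m^2


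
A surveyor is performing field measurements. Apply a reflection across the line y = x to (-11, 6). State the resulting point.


Transformation: reflection
Original point: (-11, 6)
Rule for reflection over y = x: (x, y) -> (y, x)
Apply: (-11, 6) -> (6, -11)
(6, -11)


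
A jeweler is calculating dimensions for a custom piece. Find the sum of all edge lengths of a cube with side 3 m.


Shape: cube
Side s = 3 m
A cube has 12 edges, all equal.
Formula: total edge length = 12 * s
Total = 12 * 3
Total = 36
36 m


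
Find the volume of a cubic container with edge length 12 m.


Shape: cube
Side s = 12 m
Formula: V = s^3
V = 12 * 12 * 12
V = 144 * 12
V = 1728
1728 m^3


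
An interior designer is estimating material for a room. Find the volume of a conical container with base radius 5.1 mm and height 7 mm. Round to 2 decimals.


Shape: cone
Radius r = 5.1 mm, Height h = 7 mm
Formula: V = (1/3) * pi * r^2 * h
r^2 = 26.01
pi * r^2 * h = pi * 26.01 * 7 = 182.07 * pi
V = 182.07 * pi / 3
V = 190.66
190.66 mm^3


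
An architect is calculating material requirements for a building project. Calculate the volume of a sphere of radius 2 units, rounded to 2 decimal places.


Shape: sphere
Radius r = 2 units
Formula: V = (4/3) * pi * r^3
r^3 = 8
(4/3) * 8 = 10.666667
V = 10.666667 * pi
V = 33.51
33.51 units^3


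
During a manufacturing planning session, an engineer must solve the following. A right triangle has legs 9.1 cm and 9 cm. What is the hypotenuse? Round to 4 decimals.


Shape: right triangle
Legs a = 9.1 cm, b = 9 cm
Formula: c = sqrt(a^2 + b^2)
a^2 = 82.81, b^2 = 81
a^2 + b^2 = 163.81
c = sqrt(163.81)
c = 12.7988
12.7988 cm


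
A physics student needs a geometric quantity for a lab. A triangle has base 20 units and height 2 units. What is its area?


Shape: triangle
Base b = 20 units, Height h = 2 units
Formula: A = (1/2) * b * h
A = 0.5 * 20 * 2
A = 0.5 * 40
A = 20
20 units^2


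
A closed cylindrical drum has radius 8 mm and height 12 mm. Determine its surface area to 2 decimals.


Shape: closed cylinder
Radius r = 8 mm, Height h = 12 mm
Formula: SA = 2*pi*r^2 + 2*pi*r*h = 2*pi*r*(r + h)
r + h = 20
2 * r * (r + h) = 2 * 8 * 20 = 320
SA = 320 * pi
SA = 1005.31
1005.31 mm^2


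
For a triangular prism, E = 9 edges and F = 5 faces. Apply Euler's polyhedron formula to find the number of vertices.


Polyhedron: triangular prism
Euler's formula for convex polyhedra: V - E + F = 2
Given: E = 9 edges and F = 5 faces
Solve for V:
V = 2 + E - F = 2 + 9 - 5 = 6
6 vertices


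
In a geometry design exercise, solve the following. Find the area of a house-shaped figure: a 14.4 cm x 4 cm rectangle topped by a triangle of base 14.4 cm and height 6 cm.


Composite shape: rectangle + triangle
Rectangle area = 14.4 * 4 = 57.6
Triangle area = 0.5 * 14.4 * 6 = 43.2
Total = 57.6 + 43.2
Total = 100.8
100.8 cm^2


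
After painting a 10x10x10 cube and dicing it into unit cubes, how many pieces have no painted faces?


Large cube: 10 x 10 x 10, cut into unit cubes.
n = 10, so n - 2 = 8
Unpainted cubes form the interior (n - 2)^3 block.
(n - 2)^3 = 8^3 = 512
512 unit cubes


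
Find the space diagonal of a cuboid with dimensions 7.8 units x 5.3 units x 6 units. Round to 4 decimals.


Shape: rectangular box (space diagonal)
l = 7.8 units, w = 5.3 units, h = 6 units
Visualize: the diagonal of the base, then a right triangle with that diagonal and the height.
Formula: d = sqrt(l^2 + w^2 + h^2)
l^2 + w^2 + h^2 = 60.84 + 28.09 + 36 = 124.93
d = sqrt(124.93)
d = 11.1772
11.1772 units


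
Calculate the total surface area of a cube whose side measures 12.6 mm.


Shape: cube
Side s = 12.6 mm
A cube has 6 square faces.
Formula: SA = 6 * s^2
s^2 = 158.76
SA = 6 * 158.76
SA = 952.56
952.56 mm^2


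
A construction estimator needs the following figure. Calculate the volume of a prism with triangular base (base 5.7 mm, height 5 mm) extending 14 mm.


Shape: triangular prism
Triangle base = 5.7 mm, triangle height = 5 mm, prism length L = 14 mm
Formula: V = (1/2 * b * h_tri) * L
Cross-section area = 0.5 * 5.7 * 5 = 14.25
V = 14.25 * 14
V = 199.5
199.5 mm^3


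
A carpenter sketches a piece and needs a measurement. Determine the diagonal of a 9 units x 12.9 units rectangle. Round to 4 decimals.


Shape: rectangle (diagonal via Pythagoras)
Sides: 9 units and 12.9 units
Formula: d = sqrt(l^2 + w^2)
l^2 = 81, w^2 = 166.41
l^2 + w^2 = 247.41
d = sqrt(247.41)
d = 15.7293
15.7293 units


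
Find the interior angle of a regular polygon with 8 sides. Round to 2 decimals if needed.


Shape: regular octagon (8 sides)
Formula: interior angle = (n - 2) * 180 / n
(n - 2) = 6
(n - 2) * 180 = 1080
angle = 1080 / 8
angle = 135
135 degrees


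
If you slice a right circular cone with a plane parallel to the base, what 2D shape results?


Solid: right circular cone
Cutting plane: parallel to the base
Visualize the intersection of the plane with the solid's surface.
The boundary of the cut region is a circle.
circle


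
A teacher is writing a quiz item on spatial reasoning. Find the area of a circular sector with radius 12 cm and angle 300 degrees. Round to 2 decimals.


Shape: circular sector
Radius r = 12 cm, Angle = 300 degrees
Formula: A = (angle/360) * pi * r^2
r^2 = 144
Fraction of circle = 300/360
A = (300/360) * pi * 144
A = 120 * pi
A = 376.99
376.99 cm^2


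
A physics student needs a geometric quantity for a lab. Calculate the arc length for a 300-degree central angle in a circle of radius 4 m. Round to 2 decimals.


Shape: circular arc
Radius r = 4 m, Angle = 300 degrees
Formula: L = (angle/360) * 2 * pi * r
2 * pi * r = 8 * pi
L = (300/360) * 8 * pi
L = 6.666667 * pi
L = 20.94
20.94 m


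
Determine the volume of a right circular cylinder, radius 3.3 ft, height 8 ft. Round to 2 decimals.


Shape: cylinder
Radius r = 3.3 ft, Height h = 8 ft
Formula: V = pi * r^2 * h
r^2 = 10.89
V = pi * 10.89 * 8
V = 87.12 * pi
V = 273.7
273.7 ft^3


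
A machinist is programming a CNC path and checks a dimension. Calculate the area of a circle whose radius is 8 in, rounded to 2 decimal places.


Shape: circle
Radius r = 8 in
Formula: A = pi * r^2
r^2 = 8^2 = 64
A = pi * 64
A = 201.06
201.06 in^2


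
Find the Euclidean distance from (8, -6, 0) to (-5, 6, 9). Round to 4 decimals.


3D distance between two points
P1 = (8, -6, 0), P2 = (-5, 6, 9)
Formula: d = sqrt((x2-x1)^2 + (y2-y1)^2 + (z2-z1)^2)
dx = -5 - 8 = -13
dy = 6 - -6 = 12
dz = 9 - 0 = 9
dx^2 + dy^2 + dz^2 = 169 + 144 + 81 = 394
d = sqrt(394)
d = 19.8494
19.8494 units


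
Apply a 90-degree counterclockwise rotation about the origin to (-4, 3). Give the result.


Transformation: rotation about the origin
Original point: (-4, 3)
Rule for 90 deg counterclockwise: (x, y) -> (-y, x)
Apply: (-4, 3) -> (-3, -4)
(-3, -4)


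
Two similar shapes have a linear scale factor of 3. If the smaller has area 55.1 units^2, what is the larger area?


Linear scale factor k = 3
Original area = 55.1 units^2
Rule: under a linear scaling by k, areas scale by k^2.
k^2 = 3^2 = 9
New area = 55.1 * 9
New area = 495.9
495.9 units^2


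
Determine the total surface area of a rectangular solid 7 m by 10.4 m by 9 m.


Shape: rectangular prism
l = 7 m, w = 10.4 m, h = 9 m
Formula: SA = 2(lw + lh + wh)
lw = 72.8, lh = 63, wh = 93.6
lw + lh + wh = 229.4
SA = 2 * 229.4
SA = 458.8
458.8 m^2


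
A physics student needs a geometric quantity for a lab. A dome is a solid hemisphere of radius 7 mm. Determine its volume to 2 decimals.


Shape: hemisphere (half of a sphere)
Radius r = 7 mm
Formula: V = (1/2) * (4/3) * pi * r^3 = (2/3) * pi * r^3
r^3 = 343
(2/3) * 343 = 228.666667
V = 228.666667 * pi
V = 718.38
718.38 mm^3


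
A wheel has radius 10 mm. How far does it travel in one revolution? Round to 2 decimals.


Shape: circle
Radius r = 10 mm
Formula: C = 2 * pi * r
C = 2 * pi * 10
C = 20 * pi
C = 62.83
62.83 mm


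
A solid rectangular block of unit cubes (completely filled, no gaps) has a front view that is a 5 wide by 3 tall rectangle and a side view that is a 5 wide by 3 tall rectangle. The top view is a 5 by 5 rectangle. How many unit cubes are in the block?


Orthographic views of a solid rectangular block:
Front view 5 x 3 -> length = 5, height = 3
Side view 5 x 3 -> width = 5, height = 3 (consistent)
Top view 5 x 5 -> confirms length = 5, width = 5
The block is 5 x 5 x 3.
Total unit cubes = 5 * 5 * 3 = 75
75 unit cubes


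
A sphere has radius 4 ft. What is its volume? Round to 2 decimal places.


Shape: sphere
Radius r = 4 ft
Formula: V = (4/3) * pi * r^3
r^3 = 64
(4/3) * 64 = 85.333333
V = 85.333333 * pi
V = 268.08
268.08 ft^3


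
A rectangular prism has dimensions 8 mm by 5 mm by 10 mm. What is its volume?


Shape: rectangular prism
l = 8 mm, w = 5 mm, h = 10 mm
Formula: V = l * w * h
V = 8 * 5 * 10
V = 40 * 10
V = 400
400 mm^3


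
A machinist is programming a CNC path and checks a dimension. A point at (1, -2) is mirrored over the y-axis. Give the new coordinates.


Transformation: reflection
Original point: (1, -2)
Rule for reflection over the y-axis: (x, y) -> (-x, y)
Apply: (1, -2) -> (-1, -2)
(-1, -2)


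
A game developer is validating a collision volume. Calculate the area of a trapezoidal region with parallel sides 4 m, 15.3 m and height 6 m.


Shape: trapezoid
Parallel sides a = 4 m, b = 15.3 m; Height h = 6 m
Formula: A = (a + b) * h / 2
a + b = 4 + 15.3 = 19.3
A = 19.3 * 6 / 2
A = 115.8 / 2
A = 57.9
57.9 m^2


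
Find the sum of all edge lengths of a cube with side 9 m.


Shape: cube
Side s = 9 m
A cube has 12 edges, all equal.
Formula: total edge length = 12 * s
Total = 12 * 9
Total = 108
108 m


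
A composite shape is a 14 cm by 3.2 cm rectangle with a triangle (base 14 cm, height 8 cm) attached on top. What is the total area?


Composite shape: rectangle + triangle
Rectangle area = 14 * 3.2 = 44.8
Triangle area = 0.5 * 14 * 8 = 56
Total = 44.8 + 56
Total = 100.8
100.8 cm^2


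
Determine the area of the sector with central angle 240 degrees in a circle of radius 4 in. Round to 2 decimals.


Shape: circular sector
Radius r = 4 in, Angle = 240 degrees
Formula: A = (angle/360) * pi * r^2
r^2 = 16
Fraction of circle = 240/360
A = (240/360) * pi * 16
A = 10.666667 * pi
A = 33.51
33.51 in^2


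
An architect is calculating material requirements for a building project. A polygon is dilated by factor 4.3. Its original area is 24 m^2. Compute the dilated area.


Linear scale factor k = 4.3
Original area = 24 m^2
Rule: under a linear scaling by k, areas scale by k^2.
k^2 = 4.3^2 = 18.49
New area = 24 * 18.49
New area = 443.76
443.76 m^2


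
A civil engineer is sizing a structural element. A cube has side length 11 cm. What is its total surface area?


Shape: cube
Side s = 11 cm
A cube has 6 square faces.
Formula: SA = 6 * s^2
s^2 = 121
SA = 6 * 121
SA = 726
726 cm^2


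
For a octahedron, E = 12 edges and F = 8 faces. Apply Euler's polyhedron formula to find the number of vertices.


Polyhedron: octahedron
Euler's formula for convex polyhedra: V - E + F = 2
Given: E = 12 edges and F = 8 faces
Solve for V:
V = 2 + E - F = 2 + 12 - 8 = 6
6 vertices


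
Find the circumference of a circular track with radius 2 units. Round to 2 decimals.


Shape: circle
Radius r = 2 units
Formula: C = 2 * pi * r
C = 2 * pi * 2
C = 4 * pi
C = 12.57
12.57 units


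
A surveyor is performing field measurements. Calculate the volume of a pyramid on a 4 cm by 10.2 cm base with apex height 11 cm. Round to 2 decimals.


Shape: rectangular pyramid
Base: 4 cm x 10.2 cm, Height h = 11 cm
Formula: V = (1/3) * base_area * h
base_area = 4 * 10.2 = 40.8
base_area * h = 40.8 * 11 = 448.8
V = 448.8 / 3
V = 149.6
149.6 cm^3


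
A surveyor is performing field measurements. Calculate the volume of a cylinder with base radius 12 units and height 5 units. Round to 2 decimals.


Shape: cylinder
Radius r = 12 units, Height h = 5 units
Formula: V = pi * r^2 * h
r^2 = 144
V = pi * 144 * 5
V = 720 * pi
V = 2261.95
2261.95 units^3


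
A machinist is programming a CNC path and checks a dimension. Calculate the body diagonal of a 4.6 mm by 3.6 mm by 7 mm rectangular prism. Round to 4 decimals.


Shape: rectangular box (space diagonal)
l = 4.6 mm, w = 3.6 mm, h = 7 mm
Visualize: the diagonal of the base, then a right triangle with that diagonal and the height.
Formula: d = sqrt(l^2 + w^2 + h^2)
l^2 + w^2 + h^2 = 21.16 + 12.96 + 49 = 83.12
d = sqrt(83.12)
d = 9.117
9.117 mm


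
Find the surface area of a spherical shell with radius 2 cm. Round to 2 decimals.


Shape: sphere
Radius r = 2 cm
Formula: SA = 4 * pi * r^2
r^2 = 4
SA = 4 * pi * 4
SA = 16 * pi
SA = 50.27
50.27 cm^2


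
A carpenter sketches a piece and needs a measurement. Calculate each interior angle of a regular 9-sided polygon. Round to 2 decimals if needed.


Shape: regular nonagon (9 sides)
Formula: interior angle = (n - 2) * 180 / n
(n - 2) = 7
(n - 2) * 180 = 1260
angle = 1260 / 9
angle = 140
140 degrees


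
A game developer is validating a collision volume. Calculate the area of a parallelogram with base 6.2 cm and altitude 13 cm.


Shape: parallelogram
Base b = 6.2 cm, Height h = 13 cm
Formula: A = b * h
A = 6.2 * 13
A = 80.6
80.6 cm^2


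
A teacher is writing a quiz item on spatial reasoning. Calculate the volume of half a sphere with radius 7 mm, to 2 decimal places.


Shape: hemisphere (half of a sphere)
Radius r = 7 mm
Formula: V = (1/2) * (4/3) * pi * r^3 = (2/3) * pi * r^3
r^3 = 343
(2/3) * 343 = 228.666667
V = 228.666667 * pi
V = 718.38
718.38 mm^3


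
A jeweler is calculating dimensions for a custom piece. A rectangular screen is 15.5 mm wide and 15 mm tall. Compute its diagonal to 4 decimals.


Shape: rectangle (diagonal via Pythagoras)
Sides: 15.5 mm and 15 mm
Formula: d = sqrt(l^2 + w^2)
l^2 = 240.25, w^2 = 225
l^2 + w^2 = 465.25
d = sqrt(465.25)
d = 21.5697
21.5697 mm


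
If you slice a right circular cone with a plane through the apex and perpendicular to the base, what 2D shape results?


Solid: right circular cone
Cutting plane: through the apex and perpendicular to the base
Visualize the intersection of the plane with the solid's surface.
The boundary of the cut region is a isosceles triangle.
isosceles triangle


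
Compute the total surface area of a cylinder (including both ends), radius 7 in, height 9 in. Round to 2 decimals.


Shape: closed cylinder
Radius r = 7 in, Height h = 9 in
Formula: SA = 2*pi*r^2 + 2*pi*r*h = 2*pi*r*(r + h)
r + h = 16
2 * r * (r + h) = 2 * 7 * 16 = 224
SA = 224 * pi
SA = 703.72
703.72 in^2


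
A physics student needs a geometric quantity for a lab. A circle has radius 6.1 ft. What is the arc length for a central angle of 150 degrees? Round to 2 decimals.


Shape: circular arc
Radius r = 6.1 ft, Angle = 150 degrees
Formula: L = (angle/360) * 2 * pi * r
2 * pi * r = 12.2 * pi
L = (150/360) * 12.2 * pi
L = 5.083333 * pi
L = 15.97
15.97 ft


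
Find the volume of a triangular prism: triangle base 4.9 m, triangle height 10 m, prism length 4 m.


Shape: triangular prism
Triangle base = 4.9 m, triangle height = 10 m, prism length L = 4 m
Formula: V = (1/2 * b * h_tri) * L
Cross-section area = 0.5 * 4.9 * 10 = 24.5
V = 24.5 * 4
V = 98
98 m^3


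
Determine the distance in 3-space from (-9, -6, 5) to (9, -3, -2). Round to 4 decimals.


3D distance between two points
P1 = (-9, -6, 5), P2 = (9, -3, -2)
Formula: d = sqrt((x2-x1)^2 + (y2-y1)^2 + (z2-z1)^2)
dx = 9 - -9 = 18
dy = -3 - -6 = 3
dz = -2 - 5 = -7
dx^2 + dy^2 + dz^2 = 324 + 9 + 49 = 382
d = sqrt(382)
d = 19.5448
19.5448 units


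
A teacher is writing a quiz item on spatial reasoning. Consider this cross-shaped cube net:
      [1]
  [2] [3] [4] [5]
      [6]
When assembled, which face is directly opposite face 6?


Net: cross layout. Take square 3 as the base (bottom).
Fold the four squares in the horizontal row up around 3: 2 -> left, 4 -> right, 5 wraps to the top.
Fold 1 and 6 up from 3: 1 -> back, 6 -> front.
Opposite pairs are therefore: (1, 6), (2, 4), (3, 5).
Face 6 is opposite face 1.
face 1


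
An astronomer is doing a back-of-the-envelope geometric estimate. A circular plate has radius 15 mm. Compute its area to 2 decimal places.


Shape: circle
Radius r = 15 mm
Formula: A = pi * r^2
r^2 = 15^2 = 225
A = pi * 225
A = 706.86
706.86 mm^2


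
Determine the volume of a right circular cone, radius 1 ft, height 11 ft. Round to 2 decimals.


Shape: cone
Radius r = 1 ft, Height h = 11 ft
Formula: V = (1/3) * pi * r^2 * h
r^2 = 1
pi * r^2 * h = pi * 1 * 11 = 11 * pi
V = 11 * pi / 3
V = 11.52
11.52 ft^3


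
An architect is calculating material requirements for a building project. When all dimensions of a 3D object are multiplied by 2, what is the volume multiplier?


Linear scale factor k = 2
Rule: under a linear scaling by k, volumes scale by k^3.
k^3 = 2 * 2 * 2
k^3 = 4 * 2
k^3 = 8
Volume scales by a factor of 8.
8 (dimensionless)


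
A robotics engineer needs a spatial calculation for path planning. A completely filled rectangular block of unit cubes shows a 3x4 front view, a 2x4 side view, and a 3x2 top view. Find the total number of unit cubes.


Orthographic views of a solid rectangular block:
Front view 3 x 4 -> length = 3, height = 4
Side view 2 x 4 -> width = 2, height = 4 (consistent)
Top view 3 x 2 -> confirms length = 3, width = 2
The block is 3 x 2 x 4.
Total unit cubes = 3 * 2 * 4 = 24
24 unit cubes


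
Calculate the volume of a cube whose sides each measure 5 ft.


Shape: cube
Side s = 5 ft
Formula: V = s^3
V = 5 * 5 * 5
V = 25 * 5
V = 125
125 ft^3


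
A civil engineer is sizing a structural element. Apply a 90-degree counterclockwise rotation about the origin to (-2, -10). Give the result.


Transformation: rotation about the origin
Original point: (-2, -10)
Rule for 90 deg counterclockwise: (x, y) -> (-y, x)
Apply: (-2, -10) -> (10, -2)
(10, -2)


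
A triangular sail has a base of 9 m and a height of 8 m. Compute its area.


Shape: triangle
Base b = 9 m, Height h = 8 m
Formula: A = (1/2) * b * h
A = 0.5 * 9 * 8
A = 0.5 * 72
A = 36
36 m^2


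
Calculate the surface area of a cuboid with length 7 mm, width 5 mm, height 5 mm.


Shape: rectangular prism
l = 7 mm, w = 5 mm, h = 5 mm
Formula: SA = 2(lw + lh + wh)
lw = 35, lh = 35, wh = 25
lw + lh + wh = 95
SA = 2 * 95
SA = 190
190 mm^2


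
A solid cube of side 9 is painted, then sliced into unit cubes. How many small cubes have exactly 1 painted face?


Large cube: 9 x 9 x 9, cut into unit cubes.
n = 9, so n - 2 = 7
Cubes with 1 painted face lie in the interior of each face.
A cube has 6 faces; each contributes (n - 2)^2 = 49 such cubes.
Count = 6 * 49 = 294
294 unit cubes


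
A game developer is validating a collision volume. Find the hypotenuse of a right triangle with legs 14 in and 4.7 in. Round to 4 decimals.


Shape: right triangle
Legs a = 14 in, b = 4.7 in
Formula: c = sqrt(a^2 + b^2)
a^2 = 196, b^2 = 22.09
a^2 + b^2 = 218.09
c = sqrt(218.09)
c = 14.7679
14.7679 in


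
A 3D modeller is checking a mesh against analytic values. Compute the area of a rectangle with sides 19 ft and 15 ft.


Shape: rectangle
Length l = 19 ft, Width w = 15 ft
Formula: A = l * w
A = 19 * 15
A = 285
285 ft^2


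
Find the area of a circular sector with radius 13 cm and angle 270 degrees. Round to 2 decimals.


Shape: circular sector
Radius r = 13 cm, Angle = 270 degrees
Formula: A = (angle/360) * pi * r^2
r^2 = 169
Fraction of circle = 270/360
A = (270/360) * pi * 169
A = 126.75 * pi
A = 398.2
398.2 cm^2


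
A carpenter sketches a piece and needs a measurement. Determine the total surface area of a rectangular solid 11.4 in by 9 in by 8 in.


Shape: rectangular prism
l = 11.4 in, w = 9 in, h = 8 in
Formula: SA = 2(lw + lh + wh)
lw = 102.6, lh = 91.2, wh = 72
lw + lh + wh = 265.8
SA = 2 * 265.8
SA = 531.6
531.6 in^2


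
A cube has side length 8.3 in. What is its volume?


Shape: cube
Side s = 8.3 in
Formula: V = s^3
V = 8.3 * 8.3 * 8.3
V = 68.89 * 8.3
V = 571.787
571.787 in^3


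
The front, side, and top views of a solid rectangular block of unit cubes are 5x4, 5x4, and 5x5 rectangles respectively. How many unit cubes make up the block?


Orthographic views of a solid rectangular block:
Front view 5 x 4 -> length = 5, height = 4
Side view 5 x 4 -> width = 5, height = 4 (consistent)
Top view 5 x 5 -> confirms length = 5, width = 5
The block is 5 x 5 x 4.
Total unit cubes = 5 * 5 * 4 = 100
100 unit cubes


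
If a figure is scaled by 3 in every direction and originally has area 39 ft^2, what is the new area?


Linear scale factor k = 3
Original area = 39 ft^2
Rule: under a linear scaling by k, areas scale by k^2.
k^2 = 3^2 = 9
New area = 39 * 9
New area = 351
351 ft^2


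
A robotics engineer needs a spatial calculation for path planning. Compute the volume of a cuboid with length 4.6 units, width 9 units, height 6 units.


Shape: rectangular prism
l = 4.6 units, w = 9 units, h = 6 units
Formula: V = l * w * h
V = 4.6 * 9 * 6
V = 41.4 * 6
V = 248.4
248.4 units^3


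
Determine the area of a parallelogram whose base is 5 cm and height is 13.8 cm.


Shape: parallelogram
Base b = 5 cm, Height h = 13.8 cm
Formula: A = b * h
A = 5 * 13.8
A = 69
69 cm^2


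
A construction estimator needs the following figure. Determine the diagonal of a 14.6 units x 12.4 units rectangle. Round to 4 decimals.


Shape: rectangle (diagonal via Pythagoras)
Sides: 14.6 units and 12.4 units
Formula: d = sqrt(l^2 + w^2)
l^2 = 213.16, w^2 = 153.76
l^2 + w^2 = 366.92
d = sqrt(366.92)
d = 19.1552
19.1552 units


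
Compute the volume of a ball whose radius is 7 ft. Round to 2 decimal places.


Shape: sphere
Radius r = 7 ft
Formula: V = (4/3) * pi * r^3
r^3 = 343
(4/3) * 343 = 457.333333
V = 457.333333 * pi
V = 1436.76
1436.76 ft^3


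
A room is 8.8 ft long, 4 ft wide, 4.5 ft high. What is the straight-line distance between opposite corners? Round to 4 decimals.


Shape: rectangular box (space diagonal)
l = 8.8 ft, w = 4 ft, h = 4.5 ft
Visualize: the diagonal of the base, then a right triangle with that diagonal and the height.
Formula: d = sqrt(l^2 + w^2 + h^2)
l^2 + w^2 + h^2 = 77.44 + 16 + 20.25 = 113.69
d = sqrt(113.69)
d = 10.6626
10.6626 ft


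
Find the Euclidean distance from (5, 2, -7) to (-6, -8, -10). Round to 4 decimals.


3D distance between two points
P1 = (5, 2, -7), P2 = (-6, -8, -10)
Formula: d = sqrt((x2-x1)^2 + (y2-y1)^2 + (z2-z1)^2)
dx = -6 - 5 = -11
dy = -8 - 2 = -10
dz = -10 - -7 = -3
dx^2 + dy^2 + dz^2 = 121 + 100 + 9 = 230
d = sqrt(230)
d = 15.1658
15.1658 units


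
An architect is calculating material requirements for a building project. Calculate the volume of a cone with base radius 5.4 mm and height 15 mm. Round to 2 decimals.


Shape: cone
Radius r = 5.4 mm, Height h = 15 mm
Formula: V = (1/3) * pi * r^2 * h
r^2 = 29.16
pi * r^2 * h = pi * 29.16 * 15 = 437.4 * pi
V = 437.4 * pi / 3
V = 458.04
458.04 mm^3


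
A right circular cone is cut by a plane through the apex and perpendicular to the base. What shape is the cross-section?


Solid: right circular cone
Cutting plane: through the apex and perpendicular to the base
Visualize the intersection of the plane with the solid's surface.
The boundary of the cut region is a isosceles triangle.
isosceles triangle


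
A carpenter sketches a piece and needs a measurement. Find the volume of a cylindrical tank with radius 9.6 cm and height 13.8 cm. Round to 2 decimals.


Shape: cylinder
Radius r = 9.6 cm, Height h = 13.8 cm
Formula: V = pi * r^2 * h
r^2 = 92.16
V = pi * 92.16 * 13.8
V = 1271.808 * pi
V = 3995.5
3995.5 cm^3


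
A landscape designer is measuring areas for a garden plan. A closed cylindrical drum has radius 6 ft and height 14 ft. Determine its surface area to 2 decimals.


Shape: closed cylinder
Radius r = 6 ft, Height h = 14 ft
Formula: SA = 2*pi*r^2 + 2*pi*r*h = 2*pi*r*(r + h)
r + h = 20
2 * r * (r + h) = 2 * 6 * 20 = 240
SA = 240 * pi
SA = 753.98
753.98 ft^2


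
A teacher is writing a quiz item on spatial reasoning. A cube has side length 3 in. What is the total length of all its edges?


Shape: cube
Side s = 3 in
A cube has 12 edges, all equal.
Formula: total edge length = 12 * s
Total = 12 * 3
Total = 36
36 in


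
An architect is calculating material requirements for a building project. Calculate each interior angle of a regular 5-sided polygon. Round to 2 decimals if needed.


Shape: regular pentagon (5 sides)
Formula: interior angle = (n - 2) * 180 / n
(n - 2) = 3
(n - 2) * 180 = 540
angle = 540 / 5
angle = 108
108 degrees


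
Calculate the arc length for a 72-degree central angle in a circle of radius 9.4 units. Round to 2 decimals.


Shape: circular arc
Radius r = 9.4 units, Angle = 72 degrees
Formula: L = (angle/360) * 2 * pi * r
2 * pi * r = 18.8 * pi
L = (72/360) * 18.8 * pi
L = 3.76 * pi
L = 11.81
11.81 units


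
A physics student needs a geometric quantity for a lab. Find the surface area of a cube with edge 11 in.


Shape: cube
Side s = 11 in
A cube has 6 square faces.
Formula: SA = 6 * s^2
s^2 = 121
SA = 6 * 121
SA = 726
726 in^2


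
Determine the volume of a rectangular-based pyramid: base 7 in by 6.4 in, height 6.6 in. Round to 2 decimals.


Shape: rectangular pyramid
Base: 7 in x 6.4 in, Height h = 6.6 in
Formula: V = (1/3) * base_area * h
base_area = 7 * 6.4 = 44.8
base_area * h = 44.8 * 6.6 = 295.68
V = 295.68 / 3
V = 98.56
98.56 in^3


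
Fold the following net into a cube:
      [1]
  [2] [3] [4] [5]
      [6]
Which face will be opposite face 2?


Net: cross layout. Take square 3 as the base (bottom).
Fold the four squares in the horizontal row up around 3: 2 -> left, 4 -> right, 5 wraps to the top.
Fold 1 and 6 up from 3: 1 -> back, 6 -> front.
Opposite pairs are therefore: (1, 6), (2, 4), (3, 5).
Face 2 is opposite face 4.
face 4


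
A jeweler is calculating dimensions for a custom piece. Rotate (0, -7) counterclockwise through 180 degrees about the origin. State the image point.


Transformation: rotation about the origin
Original point: (0, -7)
Rule for 180 deg: (x, y) -> (-x, -y)
Apply: (0, -7) -> (0, 7)
(0, 7)


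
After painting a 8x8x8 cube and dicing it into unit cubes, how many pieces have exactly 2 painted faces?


Large cube: 8 x 8 x 8, cut into unit cubes.
n = 8, so n - 2 = 6
Cubes with 2 painted faces lie along the edges, excluding corners.
A cube has 12 edges; each contributes (n - 2) = 6 such cubes.
Count = 12 * 6 = 72
72 unit cubes


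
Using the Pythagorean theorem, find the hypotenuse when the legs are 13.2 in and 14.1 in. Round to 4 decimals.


Shape: right triangle
Legs a = 13.2 in, b = 14.1 in
Formula: c = sqrt(a^2 + b^2)
a^2 = 174.24, b^2 = 198.81
a^2 + b^2 = 373.05
c = sqrt(373.05)
c = 19.3145
19.3145 in


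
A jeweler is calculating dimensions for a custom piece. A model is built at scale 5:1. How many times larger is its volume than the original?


Linear scale factor k = 5
Rule: under a linear scaling by k, volumes scale by k^3.
k^3 = 5 * 5 * 5
k^3 = 25 * 5
k^3 = 125
Volume scales by a factor of 125.
125 (dimensionless)


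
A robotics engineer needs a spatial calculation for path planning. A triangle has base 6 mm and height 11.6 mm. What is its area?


Shape: triangle
Base b = 6 mm, Height h = 11.6 mm
Formula: A = (1/2) * b * h
A = 0.5 * 6 * 11.6
A = 0.5 * 69.6
A = 34.8
34.8 mm^2


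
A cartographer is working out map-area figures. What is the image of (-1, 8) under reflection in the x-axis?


Transformation: reflection
Original point: (-1, 8)
Rule for reflection over the x-axis: (x, y) -> (x, -y)
Apply: (-1, 8) -> (-1, -8)
(-1, -8)


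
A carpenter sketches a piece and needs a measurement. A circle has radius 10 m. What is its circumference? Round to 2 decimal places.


Shape: circle
Radius r = 10 m
Formula: C = 2 * pi * r
C = 2 * pi * 10
C = 20 * pi
C = 62.83
62.83 m


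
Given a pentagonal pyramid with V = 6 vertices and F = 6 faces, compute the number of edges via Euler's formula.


Polyhedron: pentagonal pyramid
Euler's formula for convex polyhedra: V - E + F = 2
Given: V = 6 vertices and F = 6 faces
Solve for E:
E = V + F - 2 = 6 + 6 - 2 = 10
10 edges


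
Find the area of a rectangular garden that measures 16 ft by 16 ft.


Shape: rectangle
Length l = 16 ft, Width w = 16 ft
Formula: A = l * w
A = 16 * 16
A = 256
256 ft^2


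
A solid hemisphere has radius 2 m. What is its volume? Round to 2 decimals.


Shape: hemisphere (half of a sphere)
Radius r = 2 m
Formula: V = (1/2) * (4/3) * pi * r^3 = (2/3) * pi * r^3
r^3 = 8
(2/3) * 8 = 5.333333
V = 5.333333 * pi
V = 16.76
16.76 m^3


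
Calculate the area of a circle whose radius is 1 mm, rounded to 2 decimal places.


Shape: circle
Radius r = 1 mm
Formula: A = pi * r^2
r^2 = 1^2 = 1
A = pi * 1
A = 3.14
3.14 mm^2


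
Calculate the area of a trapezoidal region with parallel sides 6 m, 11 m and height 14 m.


Shape: trapezoid
Parallel sides a = 6 m, b = 11 m; Height h = 14 m
Formula: A = (a + b) * h / 2
a + b = 6 + 11 = 17
A = 17 * 14 / 2
A = 238 / 2
A = 119
119 m^2


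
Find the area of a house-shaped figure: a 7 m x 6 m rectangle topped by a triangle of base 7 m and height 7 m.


Composite shape: rectangle + triangle
Rectangle area = 7 * 6 = 42
Triangle area = 0.5 * 7 * 7 = 24.5
Total = 42 + 24.5
Total = 66.5
66.5 m^2


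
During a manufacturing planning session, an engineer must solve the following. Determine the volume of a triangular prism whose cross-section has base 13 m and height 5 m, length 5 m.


Shape: triangular prism
Triangle base = 13 m, triangle height = 5 m, prism length L = 5 m
Formula: V = (1/2 * b * h_tri) * L
Cross-section area = 0.5 * 13 * 5 = 32.5
V = 32.5 * 5
V = 162.5
162.5 m^3
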